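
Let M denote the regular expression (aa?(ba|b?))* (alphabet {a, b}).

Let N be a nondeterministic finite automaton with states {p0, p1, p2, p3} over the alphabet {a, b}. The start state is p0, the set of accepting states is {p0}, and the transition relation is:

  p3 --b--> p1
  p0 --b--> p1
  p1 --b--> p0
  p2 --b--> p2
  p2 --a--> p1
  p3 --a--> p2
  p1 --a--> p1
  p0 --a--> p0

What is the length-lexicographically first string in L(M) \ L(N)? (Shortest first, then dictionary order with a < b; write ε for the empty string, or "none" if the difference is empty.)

The string ab is accepted by M but not by N.
No shorter string lies in the difference, and ab is the lexicographically first length-2 string in L(M) \ L(N).

ab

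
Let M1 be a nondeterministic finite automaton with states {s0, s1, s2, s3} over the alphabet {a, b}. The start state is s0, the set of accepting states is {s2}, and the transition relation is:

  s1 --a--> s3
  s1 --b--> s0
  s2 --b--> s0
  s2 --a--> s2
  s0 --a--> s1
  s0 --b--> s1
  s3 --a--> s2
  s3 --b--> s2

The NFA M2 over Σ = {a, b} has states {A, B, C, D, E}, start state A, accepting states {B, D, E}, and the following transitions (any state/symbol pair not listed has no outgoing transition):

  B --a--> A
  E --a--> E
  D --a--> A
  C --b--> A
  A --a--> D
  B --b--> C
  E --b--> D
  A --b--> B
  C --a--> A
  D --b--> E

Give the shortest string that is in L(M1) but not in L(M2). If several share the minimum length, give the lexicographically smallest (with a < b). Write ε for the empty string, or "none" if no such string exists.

The string aaaa is accepted by M1 but not by M2.
No shorter string lies in the difference, and aaaa is the lexicographically first length-4 string in L(M1) \ L(M2).

aaaa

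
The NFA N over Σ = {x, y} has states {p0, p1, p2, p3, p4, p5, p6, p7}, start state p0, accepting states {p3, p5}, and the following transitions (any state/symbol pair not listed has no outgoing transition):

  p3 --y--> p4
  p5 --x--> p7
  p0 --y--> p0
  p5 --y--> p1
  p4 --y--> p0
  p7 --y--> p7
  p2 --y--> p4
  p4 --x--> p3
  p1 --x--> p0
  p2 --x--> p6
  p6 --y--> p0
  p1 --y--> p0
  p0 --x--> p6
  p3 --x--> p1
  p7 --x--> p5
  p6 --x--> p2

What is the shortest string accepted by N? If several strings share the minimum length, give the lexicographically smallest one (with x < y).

A breadth-first search from p0 reaches an accepting state first via the path p0 → p6 → p2 → p4 → p3 on input xxyx.
No string of length < 4 is accepted (BFS exhausts all shorter strings without reaching an accepting state), and xxyx is the lexicographically least accepting string of length 4.

xxyx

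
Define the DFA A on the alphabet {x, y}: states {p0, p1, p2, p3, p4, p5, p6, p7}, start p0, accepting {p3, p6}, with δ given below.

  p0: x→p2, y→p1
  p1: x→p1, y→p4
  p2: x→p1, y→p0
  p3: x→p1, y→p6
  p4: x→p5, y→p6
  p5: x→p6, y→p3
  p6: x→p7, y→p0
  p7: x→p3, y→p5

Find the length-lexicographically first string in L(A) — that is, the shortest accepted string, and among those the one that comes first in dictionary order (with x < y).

yyy

A breadth-first search from p0 reaches an accepting state first via the path p0 → p1 → p4 → p6 on input yyy.
No string of length < 3 is accepted (BFS exhausts all shorter strings without reaching an accepting state), and yyy is the lexicographically least accepting string of length 3.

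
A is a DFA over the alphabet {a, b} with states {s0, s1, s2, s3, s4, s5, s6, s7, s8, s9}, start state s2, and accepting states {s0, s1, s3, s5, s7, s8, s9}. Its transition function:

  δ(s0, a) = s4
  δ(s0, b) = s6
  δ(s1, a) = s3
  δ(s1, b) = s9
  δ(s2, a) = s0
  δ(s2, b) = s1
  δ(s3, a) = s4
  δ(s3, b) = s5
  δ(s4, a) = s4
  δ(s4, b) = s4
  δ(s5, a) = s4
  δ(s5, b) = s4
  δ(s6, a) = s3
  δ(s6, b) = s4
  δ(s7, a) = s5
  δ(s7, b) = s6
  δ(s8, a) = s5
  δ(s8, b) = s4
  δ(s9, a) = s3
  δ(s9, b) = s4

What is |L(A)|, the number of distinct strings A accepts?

The useful subgraph on states {s0, s1, s2, s3, s5, s6, s9} is acyclic, so L(A) is finite; the longest accepting path visits 5 useful states, giving maximum string length 4.
Counting accepting paths from s2 by length: 2 of length 1, 2 of length 2, 3 of length 3, 2 of length 4. Total 9.

9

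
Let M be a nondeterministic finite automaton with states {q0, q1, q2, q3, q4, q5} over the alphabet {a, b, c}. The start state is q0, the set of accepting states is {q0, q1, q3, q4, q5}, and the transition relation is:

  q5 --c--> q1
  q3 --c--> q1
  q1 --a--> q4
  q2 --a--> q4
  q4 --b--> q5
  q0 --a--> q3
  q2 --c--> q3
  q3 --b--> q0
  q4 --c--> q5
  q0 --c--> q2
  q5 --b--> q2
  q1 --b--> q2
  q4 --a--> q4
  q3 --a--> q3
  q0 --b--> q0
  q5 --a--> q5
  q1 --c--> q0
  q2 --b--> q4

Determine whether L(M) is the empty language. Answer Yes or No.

No

The empty string ε is accepted: the run q0 ends in the accepting state q0.
Since at least one string is accepted, L(M) is not empty.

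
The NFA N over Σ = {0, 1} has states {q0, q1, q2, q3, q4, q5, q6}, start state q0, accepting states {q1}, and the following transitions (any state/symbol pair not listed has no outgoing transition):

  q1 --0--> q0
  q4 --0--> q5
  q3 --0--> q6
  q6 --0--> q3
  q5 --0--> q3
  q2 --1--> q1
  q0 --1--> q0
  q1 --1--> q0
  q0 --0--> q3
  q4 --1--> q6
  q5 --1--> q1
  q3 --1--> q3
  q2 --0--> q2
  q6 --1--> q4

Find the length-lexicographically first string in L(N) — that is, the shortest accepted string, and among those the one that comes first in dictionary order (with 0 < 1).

00101

A breadth-first search from q0 reaches an accepting state first via the path q0 → q3 → q6 → q4 → q5 → q1 on input 00101.
No string of length < 5 is accepted (BFS exhausts all shorter strings without reaching an accepting state), and 00101 is the lexicographically least accepting string of length 5.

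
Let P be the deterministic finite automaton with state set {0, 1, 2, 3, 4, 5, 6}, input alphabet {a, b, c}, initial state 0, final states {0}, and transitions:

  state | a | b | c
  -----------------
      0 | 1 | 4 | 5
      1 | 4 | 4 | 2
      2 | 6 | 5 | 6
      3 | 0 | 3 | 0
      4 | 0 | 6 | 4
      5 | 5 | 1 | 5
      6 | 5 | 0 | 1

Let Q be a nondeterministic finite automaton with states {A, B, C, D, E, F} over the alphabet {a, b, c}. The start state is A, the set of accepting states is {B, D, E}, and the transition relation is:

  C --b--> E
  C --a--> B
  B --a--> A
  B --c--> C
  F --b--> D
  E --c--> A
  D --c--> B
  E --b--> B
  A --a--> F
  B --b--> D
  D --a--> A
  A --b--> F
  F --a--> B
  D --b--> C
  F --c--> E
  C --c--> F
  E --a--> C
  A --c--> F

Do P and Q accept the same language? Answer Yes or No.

No

The empty string ε is accepted by P but rejected by Q.
So L(P) ≠ L(Q).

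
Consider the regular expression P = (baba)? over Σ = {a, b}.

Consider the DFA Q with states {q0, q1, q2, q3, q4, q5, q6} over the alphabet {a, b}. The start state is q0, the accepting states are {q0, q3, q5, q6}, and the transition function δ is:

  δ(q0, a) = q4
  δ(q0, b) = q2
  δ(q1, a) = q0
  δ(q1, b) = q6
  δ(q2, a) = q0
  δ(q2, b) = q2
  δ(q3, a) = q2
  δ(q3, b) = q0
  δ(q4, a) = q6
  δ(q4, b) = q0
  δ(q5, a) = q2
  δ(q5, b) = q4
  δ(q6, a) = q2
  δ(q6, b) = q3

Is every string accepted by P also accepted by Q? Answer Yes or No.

Yes

Converting the expression P to a DFA (subset construction, then merging equivalent states) gives the minimal DFA with states {p0, p1, p2, p3, p4, p5}, start state p0, accepting states {p0, p5} and transitions p0: a→p1, b→p2; p1: a→p1, b→p1; p2: a→p3, b→p1; p3: a→p1, b→p4; p4: a→p5, b→p1; p5: a→p1, b→p1.
Exploring the product automaton P × Q from the start pair (p0, q0), following both machines on each input symbol, reaches 10 state pairs: (p0, q0), (p1, q4), (p2, q2), (p1, q6), (p1, q0), (p3, q0), (p1, q2), (p1, q3), (p4, q2), (p5, q0).
P accepts in {p0, p5} and Q accepts in {q0, q3, q5, q6}. The reachable pairs whose P-component is accepting are (p0, q0), (p5, q0); in each of them the Q-component is accepting too, so the product for L(P) \ L(Q) (P-component accepting, Q-component rejecting) has no reachable accepting pair and the difference is empty.
Hence every string in L(P) is also in L(Q).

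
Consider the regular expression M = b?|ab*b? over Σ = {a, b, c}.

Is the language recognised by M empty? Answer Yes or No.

No

The empty string ε matches the expression, so it belongs to L(M).
Since L(M) contains at least one string, it is not empty.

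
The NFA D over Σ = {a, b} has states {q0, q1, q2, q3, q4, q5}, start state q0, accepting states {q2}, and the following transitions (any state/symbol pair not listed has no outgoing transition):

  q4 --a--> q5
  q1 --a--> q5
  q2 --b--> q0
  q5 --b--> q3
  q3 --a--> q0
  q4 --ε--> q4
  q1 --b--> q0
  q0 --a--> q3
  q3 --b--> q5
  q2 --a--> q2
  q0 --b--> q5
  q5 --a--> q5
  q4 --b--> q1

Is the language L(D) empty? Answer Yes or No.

The states reachable from the start state are {q0, q3, q5}.
None of the accepting states {q2} is reachable, so no string is accepted and L(D) = ∅.

Yes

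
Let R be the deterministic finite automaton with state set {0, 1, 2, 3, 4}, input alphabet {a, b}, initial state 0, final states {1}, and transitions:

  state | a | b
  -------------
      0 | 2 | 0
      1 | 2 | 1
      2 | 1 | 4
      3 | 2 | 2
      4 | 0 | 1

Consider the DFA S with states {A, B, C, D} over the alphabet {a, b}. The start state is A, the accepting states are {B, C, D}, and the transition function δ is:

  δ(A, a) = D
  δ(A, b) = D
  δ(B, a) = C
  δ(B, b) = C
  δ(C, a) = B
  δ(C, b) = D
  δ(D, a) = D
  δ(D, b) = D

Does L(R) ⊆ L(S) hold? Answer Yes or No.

Exploring the product automaton R × S from the start pair (0, A), following both machines on each input symbol, reaches 5 state pairs: (0, A), (2, D), (0, D), (1, D), (4, D).
R accepts in {1} and S accepts in {B, C, D}. The reachable pairs whose R-component is accepting are (1, D); in each of them the S-component is accepting too, so the product for L(R) \ L(S) (R-component accepting, S-component rejecting) has no reachable accepting pair and the difference is empty.
Hence every string in L(R) is also in L(S).

Yes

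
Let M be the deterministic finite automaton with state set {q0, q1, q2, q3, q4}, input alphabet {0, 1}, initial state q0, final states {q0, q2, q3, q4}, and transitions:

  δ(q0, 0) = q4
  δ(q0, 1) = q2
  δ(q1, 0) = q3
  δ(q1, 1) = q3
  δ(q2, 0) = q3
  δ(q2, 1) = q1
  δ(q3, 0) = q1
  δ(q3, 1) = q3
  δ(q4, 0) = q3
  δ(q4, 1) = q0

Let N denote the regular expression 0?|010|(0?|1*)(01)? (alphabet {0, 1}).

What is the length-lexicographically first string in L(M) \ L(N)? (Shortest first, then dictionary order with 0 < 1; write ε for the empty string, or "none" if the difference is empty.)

00

The string 00 is accepted by M but not by N.
No shorter string lies in the difference, and 00 is the lexicographically first length-2 string in L(M) \ L(N).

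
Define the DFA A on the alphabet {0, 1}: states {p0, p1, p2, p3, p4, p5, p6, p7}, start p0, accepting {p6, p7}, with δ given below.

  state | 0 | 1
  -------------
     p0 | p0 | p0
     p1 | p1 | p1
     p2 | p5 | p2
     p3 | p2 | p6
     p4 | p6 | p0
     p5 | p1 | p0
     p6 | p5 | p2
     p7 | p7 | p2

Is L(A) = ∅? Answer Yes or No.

The states reachable from the start state are {p0}.
None of the accepting states {p6, p7} is reachable, so no string is accepted and L(A) = ∅.

Yes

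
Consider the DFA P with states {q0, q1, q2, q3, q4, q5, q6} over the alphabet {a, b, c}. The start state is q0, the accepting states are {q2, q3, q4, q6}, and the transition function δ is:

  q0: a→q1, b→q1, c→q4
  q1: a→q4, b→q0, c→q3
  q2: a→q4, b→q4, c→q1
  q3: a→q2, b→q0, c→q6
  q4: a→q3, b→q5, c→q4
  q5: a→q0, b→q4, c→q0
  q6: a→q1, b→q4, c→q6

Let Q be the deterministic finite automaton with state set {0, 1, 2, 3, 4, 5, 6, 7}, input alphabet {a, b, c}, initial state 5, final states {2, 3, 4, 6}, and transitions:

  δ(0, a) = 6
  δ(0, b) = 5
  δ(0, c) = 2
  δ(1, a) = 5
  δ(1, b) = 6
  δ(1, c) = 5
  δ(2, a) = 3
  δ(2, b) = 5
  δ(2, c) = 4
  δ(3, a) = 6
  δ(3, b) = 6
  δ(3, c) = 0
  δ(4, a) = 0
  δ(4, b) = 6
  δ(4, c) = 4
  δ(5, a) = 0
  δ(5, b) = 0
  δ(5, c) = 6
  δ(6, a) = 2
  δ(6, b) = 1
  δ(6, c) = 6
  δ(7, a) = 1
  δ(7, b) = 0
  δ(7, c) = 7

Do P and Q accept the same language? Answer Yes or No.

Exploring the product automaton P × Q from the start pair (q0, 5), following both machines on each input symbol, reaches 7 state pairs: (q0, 5), (q1, 0), (q4, 6), (q3, 2), (q5, 1), (q2, 3), (q6, 4).
P accepts in {q2, q3, q4, q6} and Q accepts in {2, 3, 4, 6}. In every reachable pair the two components are either both accepting — (q4, 6), (q3, 2), (q2, 3), (q6, 4) — or both non-accepting, so no string is accepted by exactly one of the machines: L(P) \ L(Q) and L(Q) \ L(P) are both empty.
Hence every string is accepted by P iff it is accepted by Q, and the two languages coincide.

Yes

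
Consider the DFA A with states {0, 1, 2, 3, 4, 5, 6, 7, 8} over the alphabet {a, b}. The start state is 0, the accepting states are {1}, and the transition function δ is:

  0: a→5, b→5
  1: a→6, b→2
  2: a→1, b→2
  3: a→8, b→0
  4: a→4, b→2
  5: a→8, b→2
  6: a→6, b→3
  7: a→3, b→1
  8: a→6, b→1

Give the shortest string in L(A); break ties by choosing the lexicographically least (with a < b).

A breadth-first search from 0 reaches an accepting state first via the path 0 → 5 → 8 → 1 on input aab.
No string of length < 3 is accepted (BFS exhausts all shorter strings without reaching an accepting state), and aab is the lexicographically least accepting string of length 3.

aab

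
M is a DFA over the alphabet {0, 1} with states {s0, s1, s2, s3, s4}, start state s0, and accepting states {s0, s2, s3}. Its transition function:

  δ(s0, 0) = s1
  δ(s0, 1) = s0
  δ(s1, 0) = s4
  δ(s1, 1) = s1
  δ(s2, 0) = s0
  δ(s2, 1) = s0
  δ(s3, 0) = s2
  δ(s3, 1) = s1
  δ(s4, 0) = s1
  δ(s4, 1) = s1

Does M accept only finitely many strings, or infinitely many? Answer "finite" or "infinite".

infinite

State s0 is reachable from the start and can reach an accepting state, and it lies on the cycle s0 → s0.
Traversing that cycle any number of times yields accepted strings of unbounded length, so the language is infinite.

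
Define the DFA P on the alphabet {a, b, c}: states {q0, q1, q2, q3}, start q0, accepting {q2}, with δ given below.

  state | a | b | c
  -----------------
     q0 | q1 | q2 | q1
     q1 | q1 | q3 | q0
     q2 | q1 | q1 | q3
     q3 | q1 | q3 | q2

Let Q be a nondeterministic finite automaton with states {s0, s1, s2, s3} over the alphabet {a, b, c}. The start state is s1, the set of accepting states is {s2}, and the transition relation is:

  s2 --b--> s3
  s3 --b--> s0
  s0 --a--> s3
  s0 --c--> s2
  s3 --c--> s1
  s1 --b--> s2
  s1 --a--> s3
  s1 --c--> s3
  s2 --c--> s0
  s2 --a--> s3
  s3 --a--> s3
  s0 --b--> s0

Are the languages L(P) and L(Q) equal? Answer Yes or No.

Yes

Exploring the product automaton P × Q from the start pair (q0, s1), following both machines on each input symbol, reaches 4 state pairs: (q0, s1), (q1, s3), (q2, s2), (q3, s0).
P accepts in {q2} and Q accepts in {s2}. In every reachable pair the two components are either both accepting — (q2, s2) — or both non-accepting, so no string is accepted by exactly one of the machines: L(P) \ L(Q) and L(Q) \ L(P) are both empty.
Hence every string is accepted by P iff it is accepted by Q, and the two languages coincide.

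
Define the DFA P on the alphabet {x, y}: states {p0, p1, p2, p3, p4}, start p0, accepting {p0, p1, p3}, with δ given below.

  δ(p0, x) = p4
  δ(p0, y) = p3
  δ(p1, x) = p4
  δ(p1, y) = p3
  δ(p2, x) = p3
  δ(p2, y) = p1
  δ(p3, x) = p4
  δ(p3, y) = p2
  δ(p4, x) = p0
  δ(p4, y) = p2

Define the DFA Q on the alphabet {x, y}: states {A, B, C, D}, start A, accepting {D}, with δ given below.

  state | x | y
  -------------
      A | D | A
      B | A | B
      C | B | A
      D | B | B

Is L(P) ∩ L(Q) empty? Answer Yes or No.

No

The string yyx is accepted by both P and Q.
Hence L(P) ∩ L(Q) ≠ ∅.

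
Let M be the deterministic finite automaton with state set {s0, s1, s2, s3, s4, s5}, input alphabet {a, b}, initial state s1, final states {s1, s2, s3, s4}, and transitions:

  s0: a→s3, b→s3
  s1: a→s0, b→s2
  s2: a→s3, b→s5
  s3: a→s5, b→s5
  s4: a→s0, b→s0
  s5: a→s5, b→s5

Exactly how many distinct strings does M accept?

5

The useful subgraph on states {s0, s1, s2, s3} is acyclic, so L(M) is finite; the longest accepting path visits 3 useful states, giving maximum string length 2.
Counting accepting paths from s1 by length: 1 of length 0, 1 of length 1, 3 of length 2. Total 5.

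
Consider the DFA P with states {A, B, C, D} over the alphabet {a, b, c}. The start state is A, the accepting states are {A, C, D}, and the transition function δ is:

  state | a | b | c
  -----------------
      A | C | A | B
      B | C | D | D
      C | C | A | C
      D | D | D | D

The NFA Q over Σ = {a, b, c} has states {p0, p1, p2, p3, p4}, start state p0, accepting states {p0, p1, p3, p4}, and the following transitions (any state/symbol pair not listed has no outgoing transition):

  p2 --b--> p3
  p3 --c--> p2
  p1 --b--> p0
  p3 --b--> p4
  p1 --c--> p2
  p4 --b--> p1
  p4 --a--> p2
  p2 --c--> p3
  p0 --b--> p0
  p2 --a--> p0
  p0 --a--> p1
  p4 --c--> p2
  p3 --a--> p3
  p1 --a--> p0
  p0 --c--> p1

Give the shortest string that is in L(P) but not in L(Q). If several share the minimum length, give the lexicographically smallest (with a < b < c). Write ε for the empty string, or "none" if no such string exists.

The string ac is accepted by P but not by Q.
No shorter string lies in the difference, and ac is the lexicographically first length-2 string in L(P) \ L(Q).

ac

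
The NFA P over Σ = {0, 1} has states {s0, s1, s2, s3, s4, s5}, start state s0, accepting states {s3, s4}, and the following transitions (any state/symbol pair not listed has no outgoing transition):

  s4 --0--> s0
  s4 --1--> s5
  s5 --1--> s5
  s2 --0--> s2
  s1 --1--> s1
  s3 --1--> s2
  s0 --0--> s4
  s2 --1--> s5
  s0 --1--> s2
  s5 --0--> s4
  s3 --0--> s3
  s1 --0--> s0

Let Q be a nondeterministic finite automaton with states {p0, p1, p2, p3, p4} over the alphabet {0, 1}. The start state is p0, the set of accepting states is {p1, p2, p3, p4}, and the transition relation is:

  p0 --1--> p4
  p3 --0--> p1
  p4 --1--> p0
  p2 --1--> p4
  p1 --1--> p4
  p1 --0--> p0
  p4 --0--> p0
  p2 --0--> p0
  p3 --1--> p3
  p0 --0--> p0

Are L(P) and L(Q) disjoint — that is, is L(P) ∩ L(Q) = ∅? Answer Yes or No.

Yes

Exploring the product automaton P × Q from the start pair (s0, p0), following both machines on each input symbol, reaches 6 state pairs: (s0, p0), (s4, p0), (s2, p4), (s5, p4), (s2, p0), (s5, p0).
P accepts in {s3, s4} and Q accepts in {p1, p2, p3, p4}; no reachable pair has both components accepting, so no string drives both machines to acceptance simultaneously and L(P) ∩ L(Q) = ∅.
So no string is accepted by both, and the intersection is empty.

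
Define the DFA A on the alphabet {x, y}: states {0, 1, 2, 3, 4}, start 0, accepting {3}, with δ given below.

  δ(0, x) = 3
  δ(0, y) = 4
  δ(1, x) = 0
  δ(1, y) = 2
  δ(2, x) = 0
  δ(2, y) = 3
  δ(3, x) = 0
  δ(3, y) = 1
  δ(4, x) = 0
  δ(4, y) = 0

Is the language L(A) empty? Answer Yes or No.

No

The string x is accepted: the run 0 → 3 ends in the accepting state 3.
Since at least one string is accepted, L(A) is not empty.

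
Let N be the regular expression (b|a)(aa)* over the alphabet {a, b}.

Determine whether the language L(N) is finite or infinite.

The expression contains a Kleene star applied to a subexpression that matches at least one nonempty string, so it matches strings of unbounded length.
Hence L(N) is infinite.

infinite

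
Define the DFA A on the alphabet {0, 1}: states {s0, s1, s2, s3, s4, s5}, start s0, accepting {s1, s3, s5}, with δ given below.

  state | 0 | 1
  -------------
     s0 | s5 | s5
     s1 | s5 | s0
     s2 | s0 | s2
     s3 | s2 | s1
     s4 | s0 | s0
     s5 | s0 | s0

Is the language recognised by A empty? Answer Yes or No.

The string 0 is accepted: the run s0 → s5 ends in the accepting state s5.
Since at least one string is accepted, L(A) is not empty.

No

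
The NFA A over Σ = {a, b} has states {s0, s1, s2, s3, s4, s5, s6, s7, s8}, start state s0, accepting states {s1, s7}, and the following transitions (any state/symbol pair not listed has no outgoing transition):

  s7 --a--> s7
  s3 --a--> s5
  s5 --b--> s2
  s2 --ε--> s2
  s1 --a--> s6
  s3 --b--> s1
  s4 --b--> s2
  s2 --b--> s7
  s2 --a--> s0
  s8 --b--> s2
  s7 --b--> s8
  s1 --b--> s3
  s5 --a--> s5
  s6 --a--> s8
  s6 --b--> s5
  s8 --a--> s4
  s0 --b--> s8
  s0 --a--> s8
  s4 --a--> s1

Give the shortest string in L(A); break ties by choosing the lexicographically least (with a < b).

A breadth-first search from s0 reaches an accepting state first via the path s0 → s8 → s4 → s1 on input aaa.
No string of length < 3 is accepted (BFS exhausts all shorter strings without reaching an accepting state), and aaa is the lexicographically least accepting string of length 3.

aaa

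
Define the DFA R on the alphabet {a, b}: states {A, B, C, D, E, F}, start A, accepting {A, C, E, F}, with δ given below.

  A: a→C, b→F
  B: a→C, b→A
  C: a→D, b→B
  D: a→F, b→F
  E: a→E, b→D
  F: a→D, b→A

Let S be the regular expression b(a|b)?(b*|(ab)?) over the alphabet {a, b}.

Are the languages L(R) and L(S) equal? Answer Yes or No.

No

The empty string ε is accepted by R but rejected by S.
So L(R) ≠ L(S).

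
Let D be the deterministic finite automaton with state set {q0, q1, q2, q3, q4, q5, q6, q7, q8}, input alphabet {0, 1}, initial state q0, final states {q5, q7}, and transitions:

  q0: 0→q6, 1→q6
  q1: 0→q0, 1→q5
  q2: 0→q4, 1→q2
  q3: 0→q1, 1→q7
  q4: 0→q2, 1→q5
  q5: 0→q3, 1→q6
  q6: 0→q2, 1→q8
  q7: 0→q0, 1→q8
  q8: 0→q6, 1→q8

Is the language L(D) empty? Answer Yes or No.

No

The string 0001 is accepted: the run q0 → q6 → q2 → q4 → q5 ends in the accepting state q5.
Since at least one string is accepted, L(D) is not empty.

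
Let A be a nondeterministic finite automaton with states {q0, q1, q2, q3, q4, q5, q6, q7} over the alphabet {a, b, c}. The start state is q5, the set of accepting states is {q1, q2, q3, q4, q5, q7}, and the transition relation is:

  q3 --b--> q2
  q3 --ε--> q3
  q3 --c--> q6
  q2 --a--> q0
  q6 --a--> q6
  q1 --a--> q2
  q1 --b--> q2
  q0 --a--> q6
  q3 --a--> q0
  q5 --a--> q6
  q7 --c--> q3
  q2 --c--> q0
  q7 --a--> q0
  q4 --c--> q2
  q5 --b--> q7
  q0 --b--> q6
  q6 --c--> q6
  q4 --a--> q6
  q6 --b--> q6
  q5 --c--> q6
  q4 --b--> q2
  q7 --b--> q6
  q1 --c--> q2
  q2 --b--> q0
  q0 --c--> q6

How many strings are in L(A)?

4

The useful subgraph on states {q2, q3, q5, q7} is acyclic, so L(A) is finite; the longest accepting path visits 4 useful states, giving maximum string length 3.
Counting accepting paths from q5 by length: 1 of length 0, 1 of length 1, 1 of length 2, 1 of length 3. Total 4.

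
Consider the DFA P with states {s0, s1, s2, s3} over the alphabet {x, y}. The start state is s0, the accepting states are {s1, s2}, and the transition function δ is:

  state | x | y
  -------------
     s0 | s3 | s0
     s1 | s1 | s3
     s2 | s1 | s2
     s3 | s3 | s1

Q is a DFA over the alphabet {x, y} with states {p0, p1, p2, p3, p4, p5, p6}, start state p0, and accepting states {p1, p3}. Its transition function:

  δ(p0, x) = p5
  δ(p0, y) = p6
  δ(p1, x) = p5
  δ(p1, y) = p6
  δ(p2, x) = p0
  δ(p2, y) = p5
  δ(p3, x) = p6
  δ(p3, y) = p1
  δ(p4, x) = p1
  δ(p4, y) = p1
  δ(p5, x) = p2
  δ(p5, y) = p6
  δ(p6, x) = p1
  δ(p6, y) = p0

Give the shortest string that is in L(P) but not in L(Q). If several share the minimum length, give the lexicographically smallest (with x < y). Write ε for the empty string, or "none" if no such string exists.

The string xy is accepted by P but not by Q.
No shorter string lies in the difference, and xy is the lexicographically first length-2 string in L(P) \ L(Q).

xy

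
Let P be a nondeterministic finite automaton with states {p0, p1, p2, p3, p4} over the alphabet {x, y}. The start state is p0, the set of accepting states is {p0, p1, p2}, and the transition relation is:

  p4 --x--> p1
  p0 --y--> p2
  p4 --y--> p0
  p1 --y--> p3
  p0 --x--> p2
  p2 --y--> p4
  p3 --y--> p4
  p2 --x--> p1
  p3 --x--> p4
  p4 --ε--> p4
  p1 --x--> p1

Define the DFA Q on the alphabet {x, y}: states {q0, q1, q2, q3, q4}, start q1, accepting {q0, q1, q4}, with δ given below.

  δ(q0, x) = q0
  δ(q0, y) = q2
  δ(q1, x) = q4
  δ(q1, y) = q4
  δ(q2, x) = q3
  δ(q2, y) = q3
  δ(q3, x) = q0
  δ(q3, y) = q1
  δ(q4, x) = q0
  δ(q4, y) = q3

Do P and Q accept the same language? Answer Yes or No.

Yes

Exploring the product automaton P × Q from the start pair (p0, q1), following both machines on each input symbol, reaches 5 state pairs: (p0, q1), (p2, q4), (p1, q0), (p4, q3), (p3, q2).
P accepts in {p0, p1, p2} and Q accepts in {q0, q1, q4}. In every reachable pair the two components are either both accepting — (p0, q1), (p2, q4), (p1, q0) — or both non-accepting, so no string is accepted by exactly one of the machines: L(P) \ L(Q) and L(Q) \ L(P) are both empty.
Hence every string is accepted by P iff it is accepted by Q, and the two languages coincide.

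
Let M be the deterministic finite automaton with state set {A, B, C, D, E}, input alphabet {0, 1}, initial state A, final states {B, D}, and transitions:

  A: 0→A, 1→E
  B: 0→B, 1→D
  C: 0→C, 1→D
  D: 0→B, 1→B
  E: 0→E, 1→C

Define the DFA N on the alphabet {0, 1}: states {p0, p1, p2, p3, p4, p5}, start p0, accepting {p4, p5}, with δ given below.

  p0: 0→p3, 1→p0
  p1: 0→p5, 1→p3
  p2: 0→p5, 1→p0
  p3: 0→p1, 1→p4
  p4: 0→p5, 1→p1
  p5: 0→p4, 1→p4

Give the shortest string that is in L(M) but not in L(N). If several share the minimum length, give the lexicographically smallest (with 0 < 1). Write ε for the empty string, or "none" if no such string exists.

The string 111 is accepted by M but not by N.
No shorter string lies in the difference, and 111 is the lexicographically first length-3 string in L(M) \ L(N).

111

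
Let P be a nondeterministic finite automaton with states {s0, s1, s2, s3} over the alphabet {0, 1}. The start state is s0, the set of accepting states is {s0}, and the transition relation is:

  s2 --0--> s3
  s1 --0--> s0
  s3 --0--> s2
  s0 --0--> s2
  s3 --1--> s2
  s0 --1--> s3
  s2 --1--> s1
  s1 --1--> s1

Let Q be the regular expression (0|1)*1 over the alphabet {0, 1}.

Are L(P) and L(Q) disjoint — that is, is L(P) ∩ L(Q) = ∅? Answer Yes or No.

Yes

Converting the expression Q to a DFA (subset construction, then merging equivalent states) gives the minimal DFA with states {q0, q1}, start state q0, accepting states {q1} and transitions q0: 0→q0, 1→q1; q1: 0→q0, 1→q1.
Exploring the product automaton P × Q from the start pair (s0, q0), following both machines on each input symbol, reaches 6 state pairs: (s0, q0), (s2, q0), (s3, q1), (s3, q0), (s1, q1), (s2, q1).
P accepts in {s0} and Q accepts in {q1}; no reachable pair has both components accepting, so no string drives both machines to acceptance simultaneously and L(P) ∩ L(Q) = ∅.
So no string is accepted by both, and the intersection is empty.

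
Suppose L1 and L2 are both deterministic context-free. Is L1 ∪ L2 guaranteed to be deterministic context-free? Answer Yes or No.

{aⁿbⁿ : n≥0} and {aⁿb²ⁿ : n≥0} are each accepted by a deterministic PDA (push the a's; pop one per b, respectively one per two b's), but their union U is not. Suppose a DPDA M accepted U. Being deterministic, M has a single run on aⁿb²ⁿ, and since aⁿbⁿ ∈ U that run passes through an accepting configuration right after consuming the prefix aⁿbⁿ and then goes on to accept again after n more b's. Build an ordinary (nondeterministic) PDA M′ that simulates M on a's and b's and, at any moment when M is in an accepting state, may switch to a second mode in which it reads only c's, feeding each c to M as a b; M′ accepts when M does. Then M′ accepts aⁱbʲcᵏ (k≥1) exactly when both aⁱbʲ ∈ U and aⁱbʲ⁺ᵏ ∈ U, and checking the four cases (i=j or j=2i, combined with j+k=i or j+k=2i) leaves only i=j=k: so L(M′) ∩ a*b*c⁺ = {aⁿbⁿcⁿ : n≥1} would be context-free, which it is not (pumping lemma) — contradiction. (The union is an unambiguous CFL; it is determinism, not unambiguity, that fails.)

No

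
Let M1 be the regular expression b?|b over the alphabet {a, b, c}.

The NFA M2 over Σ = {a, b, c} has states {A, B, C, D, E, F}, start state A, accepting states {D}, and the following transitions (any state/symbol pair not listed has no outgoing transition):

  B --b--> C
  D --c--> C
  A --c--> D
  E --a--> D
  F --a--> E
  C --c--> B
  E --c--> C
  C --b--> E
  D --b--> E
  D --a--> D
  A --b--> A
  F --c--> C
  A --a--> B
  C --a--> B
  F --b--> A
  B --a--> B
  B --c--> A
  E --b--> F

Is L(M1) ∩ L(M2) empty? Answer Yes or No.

Converting the expression M1 to a DFA (subset construction, then merging equivalent states) gives the minimal DFA with states {r0, r1, r2}, start state r0, accepting states {r0, r2} and transitions r0: a→r1, b→r2, c→r1; r1: a→r1, b→r1, c→r1; r2: a→r1, b→r1, c→r1.
Exploring the product automaton M1 × M2 from the start pair (r0, A), following both machines on each input symbol, reaches 8 state pairs: (r0, A), (r1, B), (r2, A), (r1, D), (r1, C), (r1, A), (r1, E), (r1, F).
M1 accepts in {r0, r2} and M2 accepts in {D}; no reachable pair has both components accepting, so no string drives both machines to acceptance simultaneously and L(M1) ∩ L(M2) = ∅.
So no string is accepted by both, and the intersection is empty.

Yes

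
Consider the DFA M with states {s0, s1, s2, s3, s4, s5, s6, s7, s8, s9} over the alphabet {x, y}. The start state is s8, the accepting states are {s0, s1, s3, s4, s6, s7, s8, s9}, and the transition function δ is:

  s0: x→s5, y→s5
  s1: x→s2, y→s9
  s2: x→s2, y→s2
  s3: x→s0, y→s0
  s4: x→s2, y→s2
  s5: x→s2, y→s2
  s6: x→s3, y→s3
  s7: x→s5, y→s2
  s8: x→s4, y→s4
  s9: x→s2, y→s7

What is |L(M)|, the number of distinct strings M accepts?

The useful subgraph on states {s4, s8} is acyclic, so L(M) is finite; the longest accepting path visits 2 useful states, giving maximum string length 1.
Counting accepting paths from s8 by length: 1 of length 0, 2 of length 1. Total 3.

3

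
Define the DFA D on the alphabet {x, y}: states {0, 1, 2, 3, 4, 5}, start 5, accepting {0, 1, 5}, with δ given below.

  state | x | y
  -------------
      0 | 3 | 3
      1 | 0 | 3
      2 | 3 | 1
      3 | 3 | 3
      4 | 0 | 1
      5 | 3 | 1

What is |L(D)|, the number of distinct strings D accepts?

The useful subgraph on states {0, 1, 5} is acyclic, so L(D) is finite; the longest accepting path visits 3 useful states, giving maximum string length 2.
Counting accepting paths from 5 by length: 1 of length 0, 1 of length 1, 1 of length 2. Total 3.

3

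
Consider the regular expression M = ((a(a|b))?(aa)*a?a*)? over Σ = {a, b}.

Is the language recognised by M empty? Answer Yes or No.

No

The empty string ε matches the expression, so it belongs to L(M).
Since L(M) contains at least one string, it is not empty.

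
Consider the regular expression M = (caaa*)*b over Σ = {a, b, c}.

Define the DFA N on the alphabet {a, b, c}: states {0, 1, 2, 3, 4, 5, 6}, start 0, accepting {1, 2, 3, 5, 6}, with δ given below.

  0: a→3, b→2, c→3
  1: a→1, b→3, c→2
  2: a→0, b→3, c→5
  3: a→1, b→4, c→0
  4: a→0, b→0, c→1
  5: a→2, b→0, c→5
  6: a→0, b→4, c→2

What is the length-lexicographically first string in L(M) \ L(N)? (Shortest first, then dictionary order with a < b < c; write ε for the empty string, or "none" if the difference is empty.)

The string caacaab is accepted by M but not by N.
No shorter string lies in the difference, and caacaab is the lexicographically first length-7 string in L(M) \ L(N).

caacaab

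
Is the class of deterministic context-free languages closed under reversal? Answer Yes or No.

No

L = {c bⁿaⁿ : n≥0} ∪ {d b²ⁿaⁿ : n≥0} is a DCFL: the first symbol tells a deterministic PDA whether to pop one or two b's per a. Its reversal Lᴿ = {aⁿbⁿ c : n≥0} ∪ {aⁿb²ⁿ d : n≥0} is not. DCFLs are closed under right quotient by regular languages, and Lᴿ/{c, d} = {aⁿbⁿ : n≥0} ∪ {aⁿb²ⁿ : n≥0} — the standard context-free language accepted by no deterministic PDA (intuitively the machine would have to commit to a b-to-a ratio before the distinguishing marker arrives; formally, a DPDA for it would have a single run on aⁿb²ⁿ, accepting after the prefix aⁿbⁿ and accepting again after n more b's; an ordinary PDA that simulates it on a's and b's and, at any moment when it is accepting, may switch to reading only a fresh letter e while feeding each e to the simulation as a b, would accept aⁱbʲeᵏ (k≥1) exactly when both aⁱbʲ and aⁱbʲ⁺ᵏ are in the language, i.e. its language intersected with the regular set a*b*e⁺ would be exactly {aⁿbⁿeⁿ : n≥1} — impossible, since context-free languages are closed under intersection with regular sets and {aⁿbⁿeⁿ} is not context-free). So Lᴿ cannot be a DCFL.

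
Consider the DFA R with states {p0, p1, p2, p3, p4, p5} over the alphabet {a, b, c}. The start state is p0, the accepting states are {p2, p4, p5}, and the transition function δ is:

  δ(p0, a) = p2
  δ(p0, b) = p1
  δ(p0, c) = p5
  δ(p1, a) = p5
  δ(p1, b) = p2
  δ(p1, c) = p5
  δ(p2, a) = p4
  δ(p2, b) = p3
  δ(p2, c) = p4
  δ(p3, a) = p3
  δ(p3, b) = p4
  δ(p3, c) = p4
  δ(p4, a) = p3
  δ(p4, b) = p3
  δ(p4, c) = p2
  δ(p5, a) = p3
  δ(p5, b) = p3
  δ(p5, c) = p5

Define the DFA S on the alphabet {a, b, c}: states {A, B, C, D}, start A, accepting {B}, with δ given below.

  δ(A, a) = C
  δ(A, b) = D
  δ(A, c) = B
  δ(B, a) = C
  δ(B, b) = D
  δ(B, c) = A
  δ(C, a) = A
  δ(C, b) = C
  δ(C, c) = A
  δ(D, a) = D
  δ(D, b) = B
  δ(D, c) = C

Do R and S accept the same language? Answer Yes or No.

No

The string a is accepted by R but rejected by S.
So L(R) ≠ L(S).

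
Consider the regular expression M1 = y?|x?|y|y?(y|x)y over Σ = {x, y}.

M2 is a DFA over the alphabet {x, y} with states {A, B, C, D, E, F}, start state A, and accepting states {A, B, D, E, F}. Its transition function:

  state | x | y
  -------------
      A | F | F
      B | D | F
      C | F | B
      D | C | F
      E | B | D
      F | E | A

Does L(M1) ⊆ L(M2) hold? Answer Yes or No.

Converting the expression M1 to a DFA (subset construction, then merging equivalent states) gives the minimal DFA with states {r0, r1, r2, r3, r4, r5}, start state r0, accepting states {r0, r1, r2, r4} and transitions r0: x→r1, y→r2; r1: x→r3, y→r4; r2: x→r5, y→r1; r3: x→r3, y→r3; r4: x→r3, y→r3; r5: x→r3, y→r4.
Exploring the product automaton M1 × M2 from the start pair (r0, A), following both machines on each input symbol, reaches 14 state pairs: (r0, A), (r1, F), (r2, F), (r3, E), (r4, A), (r5, E), (r1, A), (r3, B), (r3, D), (r3, F), (r4, D), (r4, F), (r3, C), (r3, A).
M1 accepts in {r0, r1, r2, r4} and M2 accepts in {A, B, D, E, F}. The reachable pairs whose M1-component is accepting are (r0, A), (r1, F), (r2, F), (r4, A), (r1, A), (r4, D), (r4, F); in each of them the M2-component is accepting too, so the product for L(M1) \ L(M2) (M1-component accepting, M2-component rejecting) has no reachable accepting pair and the difference is empty.
Hence every string in L(M1) is also in L(M2).

Yes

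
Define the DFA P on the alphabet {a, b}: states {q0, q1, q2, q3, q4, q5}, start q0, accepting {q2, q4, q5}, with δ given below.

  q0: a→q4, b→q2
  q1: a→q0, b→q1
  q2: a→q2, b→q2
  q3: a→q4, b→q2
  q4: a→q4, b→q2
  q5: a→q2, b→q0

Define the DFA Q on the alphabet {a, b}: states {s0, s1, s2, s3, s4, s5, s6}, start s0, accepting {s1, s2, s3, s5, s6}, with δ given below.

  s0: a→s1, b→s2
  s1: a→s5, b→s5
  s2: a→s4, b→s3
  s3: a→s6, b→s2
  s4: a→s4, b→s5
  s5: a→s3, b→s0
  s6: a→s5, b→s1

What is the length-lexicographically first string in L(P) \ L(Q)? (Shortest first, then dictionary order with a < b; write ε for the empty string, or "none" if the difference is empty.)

The string ba is accepted by P but not by Q.
No shorter string lies in the difference, and ba is the lexicographically first length-2 string in L(P) \ L(Q).

ba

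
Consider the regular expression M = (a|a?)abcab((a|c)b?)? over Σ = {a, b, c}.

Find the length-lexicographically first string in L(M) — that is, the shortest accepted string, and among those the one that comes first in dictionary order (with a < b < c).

abcab

By inspection of the expression, no string of length less than 5 matches, and abcab is the lexicographically first match of length 5.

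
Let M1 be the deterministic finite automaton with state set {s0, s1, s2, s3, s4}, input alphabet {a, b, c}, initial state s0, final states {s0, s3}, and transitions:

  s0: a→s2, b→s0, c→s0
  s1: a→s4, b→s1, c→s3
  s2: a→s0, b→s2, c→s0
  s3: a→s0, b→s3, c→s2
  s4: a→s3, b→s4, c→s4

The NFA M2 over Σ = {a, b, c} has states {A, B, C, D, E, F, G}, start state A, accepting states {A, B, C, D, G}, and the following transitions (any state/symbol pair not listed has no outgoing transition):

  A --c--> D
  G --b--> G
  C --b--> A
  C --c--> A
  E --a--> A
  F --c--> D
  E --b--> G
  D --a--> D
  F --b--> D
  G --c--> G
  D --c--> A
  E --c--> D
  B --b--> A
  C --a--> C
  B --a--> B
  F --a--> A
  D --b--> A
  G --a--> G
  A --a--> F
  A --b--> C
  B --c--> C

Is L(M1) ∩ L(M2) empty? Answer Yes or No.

The empty string ε is accepted by both M1 and M2.
Hence L(M1) ∩ L(M2) ≠ ∅.

No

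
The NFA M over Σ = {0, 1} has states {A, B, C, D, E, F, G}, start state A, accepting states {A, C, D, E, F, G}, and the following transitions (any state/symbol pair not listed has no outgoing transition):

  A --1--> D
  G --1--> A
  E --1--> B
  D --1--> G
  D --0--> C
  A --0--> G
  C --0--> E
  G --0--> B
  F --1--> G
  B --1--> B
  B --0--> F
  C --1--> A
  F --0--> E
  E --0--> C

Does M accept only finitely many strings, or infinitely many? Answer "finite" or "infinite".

State A is reachable from the start and can reach an accepting state, and it lies on the cycle A → D → C → A.
Traversing that cycle any number of times yields accepted strings of unbounded length, so the language is infinite.

infinite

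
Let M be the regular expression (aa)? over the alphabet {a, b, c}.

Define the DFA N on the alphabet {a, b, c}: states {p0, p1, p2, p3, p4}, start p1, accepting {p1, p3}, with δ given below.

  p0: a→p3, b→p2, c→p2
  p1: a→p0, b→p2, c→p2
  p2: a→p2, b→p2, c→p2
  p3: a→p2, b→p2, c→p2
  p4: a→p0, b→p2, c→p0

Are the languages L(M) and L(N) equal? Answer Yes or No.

Converting the expression M to a DFA (subset construction, then merging equivalent states) gives the minimal DFA with states {m0, m1, m2, m3}, start state m0, accepting states {m0, m3} and transitions m0: a→m1, b→m2, c→m2; m1: a→m3, b→m2, c→m2; m2: a→m2, b→m2, c→m2; m3: a→m2, b→m2, c→m2.
Exploring the product automaton M × N from the start pair (m0, p1), following both machines on each input symbol, reaches 4 state pairs: (m0, p1), (m1, p0), (m2, p2), (m3, p3).
M accepts in {m0, m3} and N accepts in {p1, p3}. In every reachable pair the two components are either both accepting — (m0, p1), (m3, p3) — or both non-accepting, so no string is accepted by exactly one of the machines: L(M) \ L(N) and L(N) \ L(M) are both empty.
Hence every string is accepted by M iff it is accepted by N, and the two languages coincide.

Yes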